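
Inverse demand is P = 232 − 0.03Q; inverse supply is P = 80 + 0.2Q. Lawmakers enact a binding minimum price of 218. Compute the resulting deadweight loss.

Competitive equilibrium: 232 − 0.03Q = 80 + 0.2Q → Q* = 660.8696, P* = 212.1739.
At the floor P = 218, quantity demanded = (232 − 218)/0.03 = 466.6667.
Sellers' marginal cost at Q' = 466.6667: 80 + 0.2·466.6667 = 173.3333.
ΔQ = 660.8696 − 466.6667 = 194.2029; wedge = 218 − 173.3333 = 44.6667.
DWL = ½ × 194.2029 × 44.6667 = 4337.20.

4337.20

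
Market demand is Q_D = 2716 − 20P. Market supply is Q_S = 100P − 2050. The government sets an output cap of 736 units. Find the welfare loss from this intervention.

In inverse form: demand P = 135.8 − 0.05Q, supply P = 20.5 + 0.01Q.
Competitive equilibrium: 135.8 − 0.05Q = 20.5 + 0.01Q → Q* = 1921.6667, P* = 39.7167.
At Q = 736: demand price = 135.8 − 0.05·736 = 99; supply price = 20.5 + 0.01·736 = 27.86.
ΔQ = 1921.6667 − 736 = 1185.6667; wedge = 99 − 27.86 = 71.14.
Deadweight loss = ½ × 1185.6667 × 71.14 = 42174.16.

42174.16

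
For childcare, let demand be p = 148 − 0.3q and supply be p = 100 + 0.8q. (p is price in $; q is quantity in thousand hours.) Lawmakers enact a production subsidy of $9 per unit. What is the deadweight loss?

Competitive equilibrium: 148 − 0.3q = 100 + 0.8q → q* = 43.6364, p* = 134.9091.
The subsidy lowers effective supply by 9: p = 91 + 0.8q.
New quantity: 148 − 0.3q = 91 + 0.8q → q' = 51.8182.
Overproduction Δq = 51.8182 − 43.6364 = 8.1818; wedge = subsidy = 9.
Welfare loss = ½ × 8.1818 × 9 = $36.82 thousand.

$36.82 thousand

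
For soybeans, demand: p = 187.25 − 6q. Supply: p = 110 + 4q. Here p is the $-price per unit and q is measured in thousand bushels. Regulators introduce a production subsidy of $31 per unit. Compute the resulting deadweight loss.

$48.05 thousand

Competitive equilibrium: 187.25 − 6q = 110 + 4q → q* = 7.725, p* = 140.9.
The subsidy lowers effective supply by 31: p = 79 + 4q.
New quantity: 187.25 − 6q = 79 + 4q → q' = 10.825.
Overproduction Δq = 10.825 − 7.725 = 3.1; wedge = subsidy = 31.
The triangle = ½ × 3.1 × 31 = $48.05 thousand.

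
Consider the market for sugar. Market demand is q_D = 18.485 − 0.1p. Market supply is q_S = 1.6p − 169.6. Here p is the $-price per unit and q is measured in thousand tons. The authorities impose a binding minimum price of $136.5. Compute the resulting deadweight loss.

$35.53 thousand

In inverse form: demand p = 184.85 − 10q, supply p = 106 + 0.625q.
Competitive equilibrium: 184.85 − 10q = 106 + 0.625q → q* = 7.4212, p* = 110.6382.
At the floor p = 136.5, quantity demanded = (184.85 − 136.5)/10 = 4.835.
Sellers' marginal cost at q' = 4.835: 106 + 0.625·4.835 = 109.0219.
Δq = 7.4212 − 4.835 = 2.5862; wedge = 136.5 − 109.0219 = 27.4781.
DWL = ½ × 2.5862 × 27.4781 = $35.53 thousand.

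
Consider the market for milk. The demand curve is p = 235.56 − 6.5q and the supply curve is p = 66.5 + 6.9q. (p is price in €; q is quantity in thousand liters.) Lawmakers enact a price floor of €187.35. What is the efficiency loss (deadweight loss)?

Competitive equilibrium: 235.56 − 6.5q = 66.5 + 6.9q → q* = 12.6164, p* = 153.5533.
At the floor p = 187.35, quantity demanded = (235.56 − 187.35)/6.5 = 7.4169.
Sellers' marginal cost at q' = 7.4169: 66.5 + 6.9·7.4169 = 117.6766.
Δq = 12.6164 − 7.4169 = 5.1995; wedge = 187.35 − 117.6766 = 69.6734.
DWL = ½ × 5.1995 × 69.6734 = €181.13 thousand.

€181.13 thousand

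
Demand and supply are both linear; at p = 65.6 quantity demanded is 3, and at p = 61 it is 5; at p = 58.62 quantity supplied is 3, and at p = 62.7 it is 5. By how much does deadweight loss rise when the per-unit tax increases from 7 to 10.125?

6.17

Demand slope = (61 − 65.6)/(5 − 3) = −2.3, so p = 72.5 − 2.3q.
Supply slope = (62.7 − 58.62)/(5 − 3) = 2.04, so p = 52.5 + 2.04q.
Competitive equilibrium: 72.5 − 2.3q = 52.5 + 2.04q → q* = 4.6083, p* = 61.9009.
For a per-unit tax t: Δq = t/4.34, so DWL = ½·t·(t/4.34) = t²/8.68.
At t = 7: DWL = 5.645. At t = 10.125: DWL = 11.811.
Increase = 11.811 − 5.645 = 6.17.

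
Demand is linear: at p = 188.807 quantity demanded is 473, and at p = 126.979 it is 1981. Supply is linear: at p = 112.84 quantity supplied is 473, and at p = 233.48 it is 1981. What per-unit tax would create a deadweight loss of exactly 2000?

Demand slope = (126.979 − 188.807)/(1981 − 473) = −0.041, so p = 208.2 − 0.041q.
Supply slope = (233.48 − 112.84)/(1981 − 473) = 0.08, so p = 75 + 0.08q.
Competitive equilibrium: 208.2 − 0.041q = 75 + 0.08q → q* = 1100.8264, p* = 163.0661.
A tax t gives Δq = t/0.121 and wedge t, so DWL = t²/0.242.
t²/0.242 = 2000 → t² = 484 → t = 22.

22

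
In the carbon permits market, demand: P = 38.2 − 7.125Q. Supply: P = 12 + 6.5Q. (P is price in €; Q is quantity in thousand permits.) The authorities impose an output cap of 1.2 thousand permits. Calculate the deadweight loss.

€3.56 thousand

Competitive equilibrium: 38.2 − 7.125Q = 12 + 6.5Q → Q* = 1.9229, P* = 24.4991.
At Q = 1.2: demand price = 38.2 − 7.125·1.2 = 29.65; supply price = 12 + 6.5·1.2 = 19.8.
ΔQ = 1.9229 − 1.2 = 0.7229; wedge = 29.65 − 19.8 = 9.85.
Deadweight loss = ½ × 0.7229 × 9.85 = €3.56 thousand.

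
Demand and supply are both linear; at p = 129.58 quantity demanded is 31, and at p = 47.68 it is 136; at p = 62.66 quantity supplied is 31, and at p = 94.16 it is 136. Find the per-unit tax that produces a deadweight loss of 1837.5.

63

Demand slope = (47.68 − 129.58)/(136 − 31) = −0.78, so p = 153.76 − 0.78q.
Supply slope = (94.16 − 62.66)/(136 − 31) = 0.3, so p = 53.36 + 0.3q.
Competitive equilibrium: 153.76 − 0.78q = 53.36 + 0.3q → q* = 92.963, p* = 81.2489.
A tax t gives Δq = t/1.08 and wedge t, so DWL = t²/2.16.
t²/2.16 = 1837.5 → t² = 3969 → t = 63.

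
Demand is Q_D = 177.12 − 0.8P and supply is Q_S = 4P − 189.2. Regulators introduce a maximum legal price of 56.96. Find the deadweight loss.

In inverse form: demand P = 221.4 − 1.25Q, supply P = 47.3 + 0.25Q.
Competitive equilibrium: 221.4 − 1.25Q = 47.3 + 0.25Q → Q* = 116.0667, P* = 76.3167.
At the ceiling P = 56.96, quantity supplied = (56.96 − 47.3)/0.25 = 38.64.
Willingness to pay at Q' = 38.64: 221.4 − 1.25·38.64 = 173.1.
ΔQ = 116.0667 − 38.64 = 77.4267; wedge = 173.1 − 56.96 = 116.14.
DWL = ½ × 77.4267 × 116.14 = 4496.17.

4496.17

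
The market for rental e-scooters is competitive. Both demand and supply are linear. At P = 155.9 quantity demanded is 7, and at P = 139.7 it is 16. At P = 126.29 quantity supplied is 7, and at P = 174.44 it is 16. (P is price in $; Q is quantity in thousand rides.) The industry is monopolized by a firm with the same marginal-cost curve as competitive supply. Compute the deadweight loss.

$17.95 thousand

Demand slope = (139.7 − 155.9)/(16 − 7) = −1.8, so P = 168.5 − 1.8Q.
Supply slope = (174.44 − 126.29)/(16 − 7) = 5.35, so P = 88.84 + 5.35Q.
Competitive equilibrium: 168.5 − 1.8Q = 88.84 + 5.35Q → Q* = 11.1413, P* = 148.4457.
Marginal revenue: MR = 168.5 − 3.6Q. Set MR = MC: 168.5 − 3.6Q = 88.84 + 5.35Q → Q_m = 8.9006.
Price P_m = 168.5 − 1.8·8.9006 = 152.4789; MC(Q_m) = 88.84 + 5.35·8.9006 = 136.4582.
Competitive Q* = 11.1413, so ΔQ = 2.2407; wedge = 152.4789 − 136.4582 = 16.0207.
DWL = ½ × 2.2407 × 16.0207 = $17.95 thousand.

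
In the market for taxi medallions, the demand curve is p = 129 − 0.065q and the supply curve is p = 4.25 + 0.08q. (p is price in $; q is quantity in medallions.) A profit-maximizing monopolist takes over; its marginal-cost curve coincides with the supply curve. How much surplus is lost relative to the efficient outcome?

Competitive equilibrium: 129 − 0.065q = 4.25 + 0.08q → q* = 860.3448, p* = 73.0776.
Marginal revenue: MR = 129 − 0.13q. Set MR = MC: 129 − 0.13q = 4.25 + 0.08q → q_m = 594.0476.
Price p_m = 129 − 0.065·594.0476 = 90.3869; MC(q_m) = 4.25 + 0.08·594.0476 = 51.7738.
Competitive q* = 860.3448, so Δq = 266.2972; wedge = 90.3869 − 51.7738 = 38.6131.
The triangle = ½ × 266.2972 × 38.6131 = $5141.28.

$5141.28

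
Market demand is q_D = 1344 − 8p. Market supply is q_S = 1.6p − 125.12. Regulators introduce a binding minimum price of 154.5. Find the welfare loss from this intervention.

In inverse form: demand p = 168 − 0.125q, supply p = 78.2 + 0.625q.
Competitive equilibrium: 168 − 0.125q = 78.2 + 0.625q → q* = 119.7333, p* = 153.0333.
At the floor p = 154.5, quantity demanded = (168 − 154.5)/0.125 = 108.
Sellers' marginal cost at q' = 108: 78.2 + 0.625·108 = 145.7.
Δq = 119.7333 − 108 = 11.7333; wedge = 154.5 − 145.7 = 8.8.
The triangle = ½ × 11.7333 × 8.8 = 51.63.

51.63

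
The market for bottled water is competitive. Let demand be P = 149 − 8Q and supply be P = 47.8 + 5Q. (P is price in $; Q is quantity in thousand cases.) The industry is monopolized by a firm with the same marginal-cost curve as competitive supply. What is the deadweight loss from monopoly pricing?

Competitive equilibrium: 149 − 8Q = 47.8 + 5Q → Q* = 7.78462, P* = 86.72308.
Marginal revenue: MR = 149 − 16Q. Set MR = MC: 149 − 16Q = 47.8 + 5Q → Q_m = 4.81905.
Price P_m = 149 − 8·4.81905 = 110.4476; MC(Q_m) = 47.8 + 5·4.81905 = 71.89525.
Competitive Q* = 7.78462, so ΔQ = 2.96557; wedge = 110.4476 − 71.89525 = 38.55235.
Welfare loss = ½ × 2.96557 × 38.55235 = $57.16 thousand.

$57.16 thousand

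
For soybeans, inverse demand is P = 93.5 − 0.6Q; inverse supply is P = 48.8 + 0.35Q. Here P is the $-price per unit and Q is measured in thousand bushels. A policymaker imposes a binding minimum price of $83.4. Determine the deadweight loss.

$433.77 thousand

Competitive equilibrium: 93.5 − 0.6Q = 48.8 + 0.35Q → Q* = 47.0526, P* = 65.2684.
At the floor P = 83.4, quantity demanded = (93.5 − 83.4)/0.6 = 16.8333.
Sellers' marginal cost at Q' = 16.8333: 48.8 + 0.35·16.8333 = 54.6917.
ΔQ = 47.0526 − 16.8333 = 30.2193; wedge = 83.4 − 54.6917 = 28.7083.
DWL = ½ × 30.2193 × 28.7083 = $433.77 thousand.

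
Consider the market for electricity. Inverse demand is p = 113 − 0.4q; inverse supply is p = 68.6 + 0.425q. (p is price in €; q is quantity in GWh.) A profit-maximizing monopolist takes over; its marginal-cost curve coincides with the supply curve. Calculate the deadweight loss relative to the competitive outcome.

Competitive equilibrium: 113 − 0.4q = 68.6 + 0.425q → q* = 53.8182, p* = 91.4727.
Marginal revenue: MR = 113 − 0.8q. Set MR = MC: 113 − 0.8q = 68.6 + 0.425q → q_m = 36.2449.
Price p_m = 113 − 0.4·36.2449 = 98.502; MC(q_m) = 68.6 + 0.425·36.2449 = 84.0041.
Competitive q* = 53.8182, so Δq = 17.5733; wedge = 98.502 − 84.0041 = 14.4979.
The triangle = ½ × 17.5733 × 14.4979 = €127.39.

€127.39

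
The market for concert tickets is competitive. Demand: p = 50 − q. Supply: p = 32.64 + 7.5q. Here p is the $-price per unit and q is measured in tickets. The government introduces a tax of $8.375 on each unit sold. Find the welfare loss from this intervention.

$4.13

Competitive equilibrium: 50 − q = 32.64 + 7.5q → q* = 2.0424, p* = 47.9576.
With the tax, the buyer price exceeds the seller price by 8.375: (50 − q) − (32.64 + 7.5q) = 8.375 → q' = 1.0571.
Δq = 2.0424 − 1.0571 = 0.9853; the wedge equals the tax, 8.375.
DWL = ½ × 0.9853 × 8.375 = $4.13.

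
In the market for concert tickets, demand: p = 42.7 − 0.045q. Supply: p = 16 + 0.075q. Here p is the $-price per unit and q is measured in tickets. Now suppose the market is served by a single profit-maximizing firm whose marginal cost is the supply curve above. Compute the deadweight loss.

Competitive equilibrium: 42.7 − 0.045q = 16 + 0.075q → q* = 222.5, p* = 32.6875.
Marginal revenue: MR = 42.7 − 0.09q. Set MR = MC: 42.7 − 0.09q = 16 + 0.075q → q_m = 161.8182.
Price p_m = 42.7 − 0.045·161.8182 = 35.4182; MC(q_m) = 16 + 0.075·161.8182 = 28.1364.
Competitive q* = 222.5, so Δq = 60.6818; wedge = 35.4182 − 28.1364 = 7.2818.
DWL = ½ × 60.6818 × 7.2818 = $220.94.

$220.94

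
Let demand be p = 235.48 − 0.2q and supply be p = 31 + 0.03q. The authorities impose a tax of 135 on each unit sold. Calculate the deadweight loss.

39619.57

Competitive equilibrium: 235.48 − 0.2q = 31 + 0.03q → q* = 889.04348, p* = 57.6713.
With the tax, the buyer price exceeds the seller price by 135: (235.48 − 0.2q) − (31 + 0.03q) = 135 → q' = 302.08696.
Δq = 889.04348 − 302.08696 = 586.95652; the wedge equals the tax, 135.
Deadweight loss = ½ × 586.95652 × 135 = 39619.57.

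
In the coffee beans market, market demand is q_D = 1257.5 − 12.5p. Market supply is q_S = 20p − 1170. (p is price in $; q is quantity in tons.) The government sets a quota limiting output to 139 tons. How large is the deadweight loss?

$2220.93

In inverse form: demand p = 100.6 − 0.08q, supply p = 58.5 + 0.05q.
Competitive equilibrium: 100.6 − 0.08q = 58.5 + 0.05q → q* = 323.8462, p* = 74.6923.
At q = 139: demand price = 100.6 − 0.08·139 = 89.48; supply price = 58.5 + 0.05·139 = 65.45.
Δq = 323.8462 − 139 = 184.8462; wedge = 89.48 − 65.45 = 24.03.
DWL = ½ × 184.8462 × 24.03 = $2220.93.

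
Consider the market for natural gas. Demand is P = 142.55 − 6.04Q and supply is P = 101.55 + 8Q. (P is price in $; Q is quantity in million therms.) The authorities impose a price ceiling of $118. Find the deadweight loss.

Competitive equilibrium: 142.55 − 6.04Q = 101.55 + 8Q → Q* = 2.9202, P* = 124.9118.
At the ceiling P = 118, quantity supplied = (118 − 101.55)/8 = 2.0563.
Willingness to pay at Q' = 2.0563: 142.55 − 6.04·2.0563 = 130.1299.
ΔQ = 2.9202 − 2.0563 = 0.8639; wedge = 130.1299 − 118 = 12.1299.
DWL = ½ × 0.8639 × 12.1299 = $5.24 million.

$5.24 million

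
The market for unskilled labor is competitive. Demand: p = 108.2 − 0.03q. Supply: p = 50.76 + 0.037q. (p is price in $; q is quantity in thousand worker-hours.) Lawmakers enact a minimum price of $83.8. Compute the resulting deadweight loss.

Competitive equilibrium: 108.2 − 0.03q = 50.76 + 0.037q → q* = 857.3134, p* = 82.4806.
At the floor p = 83.8, quantity demanded = (108.2 − 83.8)/0.03 = 813.3333.
Sellers' marginal cost at q' = 813.3333: 50.76 + 0.037·813.3333 = 80.8533.
Δq = 857.3134 − 813.3333 = 43.9801; wedge = 83.8 − 80.8533 = 2.9467.
DWL = ½ × 43.9801 × 2.9467 = $64.80 thousand.

$64.80 thousand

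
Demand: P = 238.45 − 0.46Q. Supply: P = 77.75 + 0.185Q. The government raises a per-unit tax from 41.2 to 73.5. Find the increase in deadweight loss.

2871.95

Competitive equilibrium: 238.45 − 0.46Q = 77.75 + 0.185Q → Q* = 249.1473, P* = 123.8422.
For a per-unit tax t: ΔQ = t/0.645, so DWL = ½·t·(t/0.645) = t²/1.29.
At t = 41.2: DWL = 1315.845. At t = 73.5: DWL = 4187.791.
Increase = 4187.791 − 1315.845 = 2871.95.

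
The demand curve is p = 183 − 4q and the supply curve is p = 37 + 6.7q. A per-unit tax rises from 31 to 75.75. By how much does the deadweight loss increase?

Competitive equilibrium: 183 − 4q = 37 + 6.7q → q* = 13.6449, p* = 128.4206.
For a per-unit tax t: Δq = t/10.7, so DWL = ½·t·(t/10.7) = t²/21.4.
At t = 31: DWL = 44.907. At t = 75.75: DWL = 268.134.
Increase = 268.134 − 44.907 = 223.23.

223.23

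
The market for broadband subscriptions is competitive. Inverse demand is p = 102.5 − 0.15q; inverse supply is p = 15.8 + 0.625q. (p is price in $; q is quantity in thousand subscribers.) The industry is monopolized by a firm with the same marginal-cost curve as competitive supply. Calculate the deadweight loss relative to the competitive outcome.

$127.53 thousand

Competitive equilibrium: 102.5 − 0.15q = 15.8 + 0.625q → q* = 111.871, p* = 85.7194.
Marginal revenue: MR = 102.5 − 0.3q. Set MR = MC: 102.5 − 0.3q = 15.8 + 0.625q → q_m = 93.7297.
Price p_m = 102.5 − 0.15·93.7297 = 88.4405; MC(q_m) = 15.8 + 0.625·93.7297 = 74.3811.
Competitive q* = 111.871, so Δq = 18.1413; wedge = 88.4405 − 74.3811 = 14.0594.
DWL = ½ × 18.1413 × 14.0594 = $127.53 thousand.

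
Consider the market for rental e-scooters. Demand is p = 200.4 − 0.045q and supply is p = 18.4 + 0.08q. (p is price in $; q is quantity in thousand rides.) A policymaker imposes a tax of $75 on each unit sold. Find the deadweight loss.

$22500 thousand

Competitive equilibrium: 200.4 − 0.045q = 18.4 + 0.08q → q* = 1456, p* = 134.88.
With the tax, the buyer price exceeds the seller price by 75: (200.4 − 0.045q) − (18.4 + 0.08q) = 75 → q' = 856.
Δq = 1456 − 856 = 600; the wedge equals the tax, 75.
DWL = ½ × 600 × 75 = $22500 thousand.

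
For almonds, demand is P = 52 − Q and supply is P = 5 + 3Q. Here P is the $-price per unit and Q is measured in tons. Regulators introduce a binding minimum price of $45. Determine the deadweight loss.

$45.125

Competitive equilibrium: 52 − Q = 5 + 3Q → Q* = 11.75, P* = 40.25.
At the floor P = 45, quantity demanded = (52 − 45)/1 = 7.
Sellers' marginal cost at Q' = 7: 5 + 3·7 = 26.
ΔQ = 11.75 − 7 = 4.75; wedge = 45 − 26 = 19.
Deadweight loss = ½ × 4.75 × 19 = $45.125.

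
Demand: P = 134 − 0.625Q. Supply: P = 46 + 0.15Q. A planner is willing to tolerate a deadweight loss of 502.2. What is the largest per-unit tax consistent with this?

27.9

Competitive equilibrium: 134 − 0.625Q = 46 + 0.15Q → Q* = 113.5484, P* = 63.0323.
A tax t gives ΔQ = t/0.775 and wedge t, so DWL = t²/1.55.
t²/1.55 = 502.2 → t² = 778.41 → t = 27.9.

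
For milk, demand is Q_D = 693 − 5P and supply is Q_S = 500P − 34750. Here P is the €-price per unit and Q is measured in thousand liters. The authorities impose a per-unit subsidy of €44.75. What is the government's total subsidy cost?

In inverse form: demand P = 138.6 − 0.2Q, supply P = 69.5 + 0.002Q.
Competitive equilibrium: 138.6 − 0.2Q = 69.5 + 0.002Q → Q* = 342.0792, P* = 70.1842.
The subsidy lowers effective supply by 44.75: P = 24.75 + 0.002Q.
New quantity: 138.6 − 0.2Q = 24.75 + 0.002Q → Q' = 563.6139.
Total subsidy cost = 44.75 × 563.6139 = €25221.72 thousand.

€25221.72 thousand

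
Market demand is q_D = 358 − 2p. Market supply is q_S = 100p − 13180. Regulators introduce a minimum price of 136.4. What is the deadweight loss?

In inverse form: demand p = 179 − 0.5q, supply p = 131.8 + 0.01q.
Competitive equilibrium: 179 − 0.5q = 131.8 + 0.01q → q* = 92.549, p* = 132.7255.
At the floor p = 136.4, quantity demanded = (179 − 136.4)/0.5 = 85.2.
Sellers' marginal cost at q' = 85.2: 131.8 + 0.01·85.2 = 132.652.
Δq = 92.549 − 85.2 = 7.349; wedge = 136.4 − 132.652 = 3.748.
Welfare loss = ½ × 7.349 × 3.748 = 13.77.

13.77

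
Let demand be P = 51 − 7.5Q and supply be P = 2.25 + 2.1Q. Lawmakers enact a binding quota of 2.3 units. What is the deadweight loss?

Competitive equilibrium: 51 − 7.5Q = 2.25 + 2.1Q → Q* = 5.0781, P* = 12.9141.
At Q = 2.3: demand price = 51 − 7.5·2.3 = 33.75; supply price = 2.25 + 2.1·2.3 = 7.08.
ΔQ = 5.0781 − 2.3 = 2.7781; wedge = 33.75 − 7.08 = 26.67.
Welfare loss = ½ × 2.7781 × 26.67 = 37.05.

37.05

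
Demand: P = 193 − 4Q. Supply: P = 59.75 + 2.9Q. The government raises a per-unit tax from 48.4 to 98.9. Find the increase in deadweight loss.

539.03

Competitive equilibrium: 193 − 4Q = 59.75 + 2.9Q → Q* = 19.3116, P* = 115.7536.
For a per-unit tax t: ΔQ = t/6.9, so DWL = ½·t·(t/6.9) = t²/13.8.
At t = 48.4: DWL = 169.751. At t = 98.9: DWL = 708.783.
Increase = 708.783 − 169.751 = 539.03.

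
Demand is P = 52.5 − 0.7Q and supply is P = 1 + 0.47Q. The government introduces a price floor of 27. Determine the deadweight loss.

Competitive equilibrium: 52.5 − 0.7Q = 1 + 0.47Q → Q* = 44.0171, P* = 21.688.
At the floor P = 27, quantity demanded = (52.5 − 27)/0.7 = 36.4286.
Sellers' marginal cost at Q' = 36.4286: 1 + 0.47·36.4286 = 18.1214.
ΔQ = 44.0171 − 36.4286 = 7.5885; wedge = 27 − 18.1214 = 8.8786.
DWL = ½ × 7.5885 × 8.8786 = 33.69.

33.69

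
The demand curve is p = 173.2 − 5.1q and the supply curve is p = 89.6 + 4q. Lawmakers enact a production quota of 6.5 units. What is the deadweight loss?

Competitive equilibrium: 173.2 − 5.1q = 89.6 + 4q → q* = 9.1868, p* = 126.3473.
At q = 6.5: demand price = 173.2 − 5.1·6.5 = 140.05; supply price = 89.6 + 4·6.5 = 115.6.
Δq = 9.1868 − 6.5 = 2.6868; wedge = 140.05 − 115.6 = 24.45.
Deadweight loss = ½ × 2.6868 × 24.45 = 32.85.

32.85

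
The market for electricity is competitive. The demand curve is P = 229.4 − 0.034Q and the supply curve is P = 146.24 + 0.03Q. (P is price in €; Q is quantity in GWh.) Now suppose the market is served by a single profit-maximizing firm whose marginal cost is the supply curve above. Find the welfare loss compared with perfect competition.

Competitive equilibrium: 229.4 − 0.034Q = 146.24 + 0.03Q → Q* = 1299.375, P* = 185.22125.
Marginal revenue: MR = 229.4 − 0.068Q. Set MR = MC: 229.4 − 0.068Q = 146.24 + 0.03Q → Q_m = 848.57143.
Price P_m = 229.4 − 0.034·848.57143 = 200.54857; MC(Q_m) = 146.24 + 0.03·848.57143 = 171.69714.
Competitive Q* = 1299.375, so ΔQ = 450.80357; wedge = 200.54857 − 171.69714 = 28.85143.
The triangle = ½ × 450.80357 × 28.85143 = €6503.16.

€6503.16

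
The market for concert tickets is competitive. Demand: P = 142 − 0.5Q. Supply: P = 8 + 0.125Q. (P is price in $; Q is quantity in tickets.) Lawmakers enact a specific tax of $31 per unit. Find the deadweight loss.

$768.80

Competitive equilibrium: 142 − 0.5Q = 8 + 0.125Q → Q* = 214.4, P* = 34.8.
With the tax, the buyer price exceeds the seller price by 31: (142 − 0.5Q) − (8 + 0.125Q) = 31 → Q' = 164.8.
ΔQ = 214.4 − 164.8 = 49.6; the wedge equals the tax, 31.
The triangle = ½ × 49.6 × 31 = $768.80.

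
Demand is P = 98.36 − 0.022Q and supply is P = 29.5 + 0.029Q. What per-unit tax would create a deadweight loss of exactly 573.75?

7.65

Competitive equilibrium: 98.36 − 0.022Q = 29.5 + 0.029Q → Q* = 1350.1961, P* = 68.6557.
A tax t gives ΔQ = t/0.051 and wedge t, so DWL = t²/0.102.
t²/0.102 = 573.75 → t² = 58.5225 → t = 7.65.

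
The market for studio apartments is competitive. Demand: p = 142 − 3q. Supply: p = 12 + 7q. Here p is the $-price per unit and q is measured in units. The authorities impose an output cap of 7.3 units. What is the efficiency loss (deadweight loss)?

Competitive equilibrium: 142 − 3q = 12 + 7q → q* = 13, p* = 103.
At q = 7.3: demand price = 142 − 3·7.3 = 120.1; supply price = 12 + 7·7.3 = 63.1.
Δq = 13 − 7.3 = 5.7; wedge = 120.1 − 63.1 = 57.
Welfare loss = ½ × 5.7 × 57 = $162.45.

$162.45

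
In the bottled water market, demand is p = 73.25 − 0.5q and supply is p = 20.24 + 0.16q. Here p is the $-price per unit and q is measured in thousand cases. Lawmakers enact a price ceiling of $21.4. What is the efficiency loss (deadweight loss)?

$1761.86 thousand

Competitive equilibrium: 73.25 − 0.5q = 20.24 + 0.16q → q* = 80.3182, p* = 33.0909.
At the ceiling p = 21.4, quantity supplied = (21.4 − 20.24)/0.16 = 7.25.
Willingness to pay at q' = 7.25: 73.25 − 0.5·7.25 = 69.625.
Δq = 80.3182 − 7.25 = 73.0682; wedge = 69.625 − 21.4 = 48.225.
Deadweight loss = ½ × 73.0682 × 48.225 = $1761.86 thousand.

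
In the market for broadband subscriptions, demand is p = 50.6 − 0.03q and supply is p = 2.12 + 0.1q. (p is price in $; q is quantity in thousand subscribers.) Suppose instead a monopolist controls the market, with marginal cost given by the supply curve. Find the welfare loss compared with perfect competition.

$317.80 thousand

Competitive equilibrium: 50.6 − 0.03q = 2.12 + 0.1q → q* = 372.9231, p* = 39.4123.
Marginal revenue: MR = 50.6 − 0.06q. Set MR = MC: 50.6 − 0.06q = 2.12 + 0.1q → q_m = 303.
Price p_m = 50.6 − 0.03·303 = 41.51; MC(q_m) = 2.12 + 0.1·303 = 32.42.
Competitive q* = 372.9231, so Δq = 69.9231; wedge = 41.51 − 32.42 = 9.09.
Deadweight loss = ½ × 69.9231 × 9.09 = $317.80 thousand.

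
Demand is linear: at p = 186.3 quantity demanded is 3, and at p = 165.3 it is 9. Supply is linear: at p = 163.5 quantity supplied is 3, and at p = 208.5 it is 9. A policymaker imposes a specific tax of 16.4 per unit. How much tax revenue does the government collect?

58.74

Demand slope = (165.3 − 186.3)/(9 − 3) = −3.5, so p = 196.8 − 3.5q.
Supply slope = (208.5 − 163.5)/(9 − 3) = 7.5, so p = 141 + 7.5q.
Competitive equilibrium: 196.8 − 3.5q = 141 + 7.5q → q* = 5.0727, p* = 179.0455.
With the tax, the buyer price exceeds the seller price by 16.4: (196.8 − 3.5q) − (141 + 7.5q) = 16.4 → q' = 3.5818.
Tax revenue = 16.4 × 3.5818 = 58.74.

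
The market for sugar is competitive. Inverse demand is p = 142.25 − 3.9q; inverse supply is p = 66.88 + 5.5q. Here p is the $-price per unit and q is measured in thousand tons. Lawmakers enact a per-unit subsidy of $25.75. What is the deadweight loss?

$35.27 thousand

Competitive equilibrium: 142.25 − 3.9q = 66.88 + 5.5q → q* = 8.0181, p* = 110.9795.
The subsidy lowers effective supply by 25.75: p = 41.13 + 5.5q.
New quantity: 142.25 − 3.9q = 41.13 + 5.5q → q' = 10.7574.
Overproduction Δq = 10.7574 − 8.0181 = 2.7393; wedge = subsidy = 25.75.
The triangle = ½ × 2.7393 × 25.75 = $35.27 thousand.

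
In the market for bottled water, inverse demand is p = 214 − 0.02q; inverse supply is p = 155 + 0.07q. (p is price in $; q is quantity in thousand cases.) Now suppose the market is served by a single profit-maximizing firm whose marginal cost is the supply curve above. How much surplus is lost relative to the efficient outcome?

Competitive equilibrium: 214 − 0.02q = 155 + 0.07q → q* = 655.5556, p* = 200.8889.
Marginal revenue: MR = 214 − 0.04q. Set MR = MC: 214 − 0.04q = 155 + 0.07q → q_m = 536.3636.
Price p_m = 214 − 0.02·536.3636 = 203.2727; MC(q_m) = 155 + 0.07·536.3636 = 192.5455.
Competitive q* = 655.5556, so Δq = 119.192; wedge = 203.2727 − 192.5455 = 10.7272.
Deadweight loss = ½ × 119.192 × 10.7272 = $639.30 thousand.

$639.30 thousand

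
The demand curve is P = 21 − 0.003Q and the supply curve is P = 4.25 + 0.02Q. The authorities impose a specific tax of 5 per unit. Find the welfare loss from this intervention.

543.48

Competitive equilibrium: 21 − 0.003Q = 4.25 + 0.02Q → Q* = 728.2609, P* = 18.8152.
With the tax, the buyer price exceeds the seller price by 5: (21 − 0.003Q) − (4.25 + 0.02Q) = 5 → Q' = 510.8696.
ΔQ = 728.2609 − 510.8696 = 217.3913; the wedge equals the tax, 5.
DWL = ½ × 217.3913 × 5 = 543.48.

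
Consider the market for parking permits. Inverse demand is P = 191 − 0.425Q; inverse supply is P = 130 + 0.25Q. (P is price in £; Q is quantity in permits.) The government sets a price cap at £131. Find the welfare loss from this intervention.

Competitive equilibrium: 191 − 0.425Q = 130 + 0.25Q → Q* = 90.3704, P* = 152.5926.
At the ceiling P = 131, quantity supplied = (131 − 130)/0.25 = 4.
Willingness to pay at Q' = 4: 191 − 0.425·4 = 189.3.
ΔQ = 90.3704 − 4 = 86.3704; wedge = 189.3 − 131 = 58.3.
Welfare loss = ½ × 86.3704 × 58.3 = £2517.70.

£2517.70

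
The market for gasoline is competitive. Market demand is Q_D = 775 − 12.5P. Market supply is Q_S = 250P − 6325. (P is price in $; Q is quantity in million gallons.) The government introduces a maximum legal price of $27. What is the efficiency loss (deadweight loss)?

$5.95 million

In inverse form: demand P = 62 − 0.08Q, supply P = 25.3 + 0.004Q.
Competitive equilibrium: 62 − 0.08Q = 25.3 + 0.004Q → Q* = 436.9048, P* = 27.0476.
At the ceiling P = 27, quantity supplied = (27 − 25.3)/0.004 = 425.
Willingness to pay at Q' = 425: 62 − 0.08·425 = 28.
ΔQ = 436.9048 − 425 = 11.9048; wedge = 28 − 27 = 1.
DWL = ½ × 11.9048 × 1 = $5.95 million.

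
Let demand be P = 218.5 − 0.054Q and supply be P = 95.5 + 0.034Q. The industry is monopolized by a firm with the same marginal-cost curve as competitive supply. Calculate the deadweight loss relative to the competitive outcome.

12431.07

Competitive equilibrium: 218.5 − 0.054Q = 95.5 + 0.034Q → Q* = 1397.72727, P* = 143.02273.
Marginal revenue: MR = 218.5 − 0.108Q. Set MR = MC: 218.5 − 0.108Q = 95.5 + 0.034Q → Q_m = 866.19718.
Price P_m = 218.5 − 0.054·866.19718 = 171.72535; MC(Q_m) = 95.5 + 0.034·866.19718 = 124.9507.
Competitive Q* = 1397.72727, so ΔQ = 531.53009; wedge = 171.72535 − 124.9507 = 46.77465.
Welfare loss = ½ × 531.53009 × 46.77465 = 12431.07.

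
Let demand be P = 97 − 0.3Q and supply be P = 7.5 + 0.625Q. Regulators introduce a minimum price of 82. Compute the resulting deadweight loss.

1011.11

Competitive equilibrium: 97 − 0.3Q = 7.5 + 0.625Q → Q* = 96.75676, P* = 67.97297.
At the floor P = 82, quantity demanded = (97 − 82)/0.3 = 50.
Sellers' marginal cost at Q' = 50: 7.5 + 0.625·50 = 38.75.
ΔQ = 96.75676 − 50 = 46.75676; wedge = 82 − 38.75 = 43.25.
The triangle = ½ × 46.75676 × 43.25 = 1011.11.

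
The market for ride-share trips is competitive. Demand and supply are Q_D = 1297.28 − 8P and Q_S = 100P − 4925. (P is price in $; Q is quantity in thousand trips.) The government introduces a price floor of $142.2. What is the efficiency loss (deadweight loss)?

$30908.92 thousand

In inverse form: demand P = 162.16 − 0.125Q, supply P = 49.25 + 0.01Q.
Competitive equilibrium: 162.16 − 0.125Q = 49.25 + 0.01Q → Q* = 836.3704, P* = 57.6137.
At the floor P = 142.2, quantity demanded = (162.16 − 142.2)/0.125 = 159.68.
Sellers' marginal cost at Q' = 159.68: 49.25 + 0.01·159.68 = 50.8468.
ΔQ = 836.3704 − 159.68 = 676.6904; wedge = 142.2 − 50.8468 = 91.3532.
Deadweight loss = ½ × 676.6904 × 91.3532 = $30908.92 thousand.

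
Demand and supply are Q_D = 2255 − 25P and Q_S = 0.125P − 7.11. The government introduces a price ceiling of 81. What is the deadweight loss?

5.13

In inverse form: demand P = 90.2 − 0.04Q, supply P = 56.88 + 8Q.
Competitive equilibrium: 90.2 − 0.04Q = 56.88 + 8Q → Q* = 4.1443, P* = 90.0342.
At the ceiling P = 81, quantity supplied = (81 − 56.88)/8 = 3.015.
Willingness to pay at Q' = 3.015: 90.2 − 0.04·3.015 = 90.0794.
ΔQ = 4.1443 − 3.015 = 1.1293; wedge = 90.0794 − 81 = 9.0794.
Deadweight loss = ½ × 1.1293 × 9.0794 = 5.13.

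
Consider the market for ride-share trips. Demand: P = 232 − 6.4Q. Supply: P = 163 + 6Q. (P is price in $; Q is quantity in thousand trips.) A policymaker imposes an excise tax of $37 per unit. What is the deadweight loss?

$55.20 thousand

Competitive equilibrium: 232 − 6.4Q = 163 + 6Q → Q* = 5.5645, P* = 196.3871.
With the tax, the buyer price exceeds the seller price by 37: (232 − 6.4Q) − (163 + 6Q) = 37 → Q' = 2.5806.
ΔQ = 5.5645 − 2.5806 = 2.9839; the wedge equals the tax, 37.
Welfare loss = ½ × 2.9839 × 37 = $55.20 thousand.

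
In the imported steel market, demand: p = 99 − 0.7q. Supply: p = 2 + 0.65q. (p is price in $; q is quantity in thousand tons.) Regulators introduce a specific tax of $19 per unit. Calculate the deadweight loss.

$133.70 thousand

Competitive equilibrium: 99 − 0.7q = 2 + 0.65q → q* = 71.8519, p* = 48.7037.
With the tax, the buyer price exceeds the seller price by 19: (99 − 0.7q) − (2 + 0.65q) = 19 → q' = 57.7778.
Δq = 71.8519 − 57.7778 = 14.0741; the wedge equals the tax, 19.
Welfare loss = ½ × 14.0741 × 19 = $133.70 thousand.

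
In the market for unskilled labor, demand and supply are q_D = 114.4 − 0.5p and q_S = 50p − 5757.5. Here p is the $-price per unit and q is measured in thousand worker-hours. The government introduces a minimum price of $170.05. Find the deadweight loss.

$730.16 thousand

In inverse form: demand p = 228.8 − 2q, supply p = 115.15 + 0.02q.
Competitive equilibrium: 228.8 − 2q = 115.15 + 0.02q → q* = 56.2624, p* = 116.2752.
At the floor p = 170.05, quantity demanded = (228.8 − 170.05)/2 = 29.375.
Sellers' marginal cost at q' = 29.375: 115.15 + 0.02·29.375 = 115.7375.
Δq = 56.2624 − 29.375 = 26.8874; wedge = 170.05 − 115.7375 = 54.3125.
Welfare loss = ½ × 26.8874 × 54.3125 = $730.16 thousand.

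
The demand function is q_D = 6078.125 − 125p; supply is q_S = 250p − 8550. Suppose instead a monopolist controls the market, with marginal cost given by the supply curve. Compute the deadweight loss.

In inverse form: demand p = 48.625 − 0.008q, supply p = 34.2 + 0.004q.
Competitive equilibrium: 48.625 − 0.008q = 34.2 + 0.004q → q* = 1202.0833, p* = 39.0083.
Marginal revenue: MR = 48.625 − 0.016q. Set MR = MC: 48.625 − 0.016q = 34.2 + 0.004q → q_m = 721.25.
Price p_m = 48.625 − 0.008·721.25 = 42.855; MC(q_m) = 34.2 + 0.004·721.25 = 37.085.
Competitive q* = 1202.0833, so Δq = 480.8333; wedge = 42.855 − 37.085 = 5.77.
Welfare loss = ½ × 480.8333 × 5.77 = 1387.20.

1387.20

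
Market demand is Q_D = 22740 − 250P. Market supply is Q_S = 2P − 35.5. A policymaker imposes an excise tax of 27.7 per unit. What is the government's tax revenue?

In inverse form: demand P = 90.96 − 0.004Q, supply P = 17.75 + 0.5Q.
Competitive equilibrium: 90.96 − 0.004Q = 17.75 + 0.5Q → Q* = 145.2579, P* = 90.379.
With the tax, the buyer price exceeds the seller price by 27.7: (90.96 − 0.004Q) − (17.75 + 0.5Q) = 27.7 → Q' = 90.2976.
Tax revenue = 27.7 × 90.2976 = 2501.24.

2501.24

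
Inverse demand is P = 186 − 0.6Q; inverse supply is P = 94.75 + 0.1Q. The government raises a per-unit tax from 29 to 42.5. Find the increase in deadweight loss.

Competitive equilibrium: 186 − 0.6Q = 94.75 + 0.1Q → Q* = 130.3571, P* = 107.7857.
For a per-unit tax t: ΔQ = t/0.7, so DWL = ½·t·(t/0.7) = t²/1.4.
At t = 29: DWL = 600.7143. At t = 42.5: DWL = 1290.1786.
Increase = 1290.1786 − 600.7143 = 689.46.

689.46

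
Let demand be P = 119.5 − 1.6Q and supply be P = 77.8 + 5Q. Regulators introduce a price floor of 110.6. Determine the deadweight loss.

Competitive equilibrium: 119.5 − 1.6Q = 77.8 + 5Q → Q* = 6.3182, P* = 109.3909.
At the floor P = 110.6, quantity demanded = (119.5 − 110.6)/1.6 = 5.5625.
Sellers' marginal cost at Q' = 5.5625: 77.8 + 5·5.5625 = 105.6125.
ΔQ = 6.3182 − 5.5625 = 0.7557; wedge = 110.6 − 105.6125 = 4.9875.
Deadweight loss = ½ × 0.7557 × 4.9875 = 1.88.

1.88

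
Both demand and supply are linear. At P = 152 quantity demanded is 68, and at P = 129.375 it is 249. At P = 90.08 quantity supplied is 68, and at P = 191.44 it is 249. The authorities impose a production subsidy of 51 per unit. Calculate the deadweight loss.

Demand slope = (129.375 − 152)/(249 − 68) = −0.125, so P = 160.5 − 0.125Q.
Supply slope = (191.44 − 90.08)/(249 − 68) = 0.56, so P = 52 + 0.56Q.
Competitive equilibrium: 160.5 − 0.125Q = 52 + 0.56Q → Q* = 158.3942, P* = 140.7007.
The subsidy lowers effective supply by 51: P = 1 + 0.56Q.
New quantity: 160.5 − 0.125Q = 1 + 0.56Q → Q' = 232.8467.
Overproduction ΔQ = 232.8467 − 158.3942 = 74.4525; wedge = subsidy = 51.
The triangle = ½ × 74.4525 × 51 = 1898.54.

1898.54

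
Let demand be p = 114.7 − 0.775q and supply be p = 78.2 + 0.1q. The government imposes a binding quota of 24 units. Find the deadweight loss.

137.29

Competitive equilibrium: 114.7 − 0.775q = 78.2 + 0.1q → q* = 41.7143, p* = 82.3714.
At q = 24: demand price = 114.7 − 0.775·24 = 96.1; supply price = 78.2 + 0.1·24 = 80.6.
Δq = 41.7143 − 24 = 17.7143; wedge = 96.1 − 80.6 = 15.5.
Deadweight loss = ½ × 17.7143 × 15.5 = 137.29.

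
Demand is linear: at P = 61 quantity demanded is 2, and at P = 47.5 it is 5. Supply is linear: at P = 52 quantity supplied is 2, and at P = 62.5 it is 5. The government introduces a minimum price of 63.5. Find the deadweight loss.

Demand slope = (47.5 − 61)/(5 − 2) = −4.5, so P = 70 − 4.5Q.
Supply slope = (62.5 − 52)/(5 − 2) = 3.5, so P = 45 + 3.5Q.
Competitive equilibrium: 70 − 4.5Q = 45 + 3.5Q → Q* = 3.125, P* = 55.9375.
At the floor P = 63.5, quantity demanded = (70 − 63.5)/4.5 = 1.4444.
Sellers' marginal cost at Q' = 1.4444: 45 + 3.5·1.4444 = 50.0554.
ΔQ = 3.125 − 1.4444 = 1.6806; wedge = 63.5 − 50.0554 = 13.4446.
The triangle = ½ × 1.6806 × 13.4446 = 11.30.

11.30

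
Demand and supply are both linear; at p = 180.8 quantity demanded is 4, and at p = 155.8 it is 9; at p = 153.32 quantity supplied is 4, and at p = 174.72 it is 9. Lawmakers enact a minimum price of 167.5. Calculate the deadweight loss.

0.42

Demand slope = (155.8 − 180.8)/(9 − 4) = −5, so p = 200.8 − 5q.
Supply slope = (174.72 − 153.32)/(9 − 4) = 4.28, so p = 136.2 + 4.28q.
Competitive equilibrium: 200.8 − 5q = 136.2 + 4.28q → q* = 6.9612, p* = 165.994.
At the floor p = 167.5, quantity demanded = (200.8 − 167.5)/5 = 6.66.
Sellers' marginal cost at q' = 6.66: 136.2 + 4.28·6.66 = 164.7048.
Δq = 6.9612 − 6.66 = 0.3012; wedge = 167.5 − 164.7048 = 2.7952.
DWL = ½ × 0.3012 × 2.7952 = 0.42.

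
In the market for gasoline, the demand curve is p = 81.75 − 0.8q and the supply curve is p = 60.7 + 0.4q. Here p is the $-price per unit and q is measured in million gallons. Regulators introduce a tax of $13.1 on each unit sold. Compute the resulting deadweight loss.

$71.50 million

Competitive equilibrium: 81.75 − 0.8q = 60.7 + 0.4q → q* = 17.5417, p* = 67.7167.
With the tax, the buyer price exceeds the seller price by 13.1: (81.75 − 0.8q) − (60.7 + 0.4q) = 13.1 → q' = 6.625.
Δq = 17.5417 − 6.625 = 10.9167; the wedge equals the tax, 13.1.
DWL = ½ × 10.9167 × 13.1 = $71.50 million.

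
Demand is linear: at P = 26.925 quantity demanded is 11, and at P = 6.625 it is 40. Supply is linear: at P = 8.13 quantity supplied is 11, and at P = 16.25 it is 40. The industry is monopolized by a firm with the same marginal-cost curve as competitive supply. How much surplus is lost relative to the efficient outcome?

77.48

Demand slope = (6.625 − 26.925)/(40 − 11) = −0.7, so P = 34.625 − 0.7Q.
Supply slope = (16.25 − 8.13)/(40 − 11) = 0.28, so P = 5.05 + 0.28Q.
Competitive equilibrium: 34.625 − 0.7Q = 5.05 + 0.28Q → Q* = 30.1786, P* = 13.5.
Marginal revenue: MR = 34.625 − 1.4Q. Set MR = MC: 34.625 − 1.4Q = 5.05 + 0.28Q → Q_m = 17.6042.
Price P_m = 34.625 − 0.7·17.6042 = 22.3021; MC(Q_m) = 5.05 + 0.28·17.6042 = 9.9792.
Competitive Q* = 30.1786, so ΔQ = 12.5744; wedge = 22.3021 − 9.9792 = 12.3229.
Welfare loss = ½ × 12.5744 × 12.3229 = 77.48.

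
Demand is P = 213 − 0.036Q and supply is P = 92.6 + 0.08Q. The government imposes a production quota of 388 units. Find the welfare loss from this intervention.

24499.80

Competitive equilibrium: 213 − 0.036Q = 92.6 + 0.08Q → Q* = 1037.931, P* = 175.6345.
At Q = 388: demand price = 213 − 0.036·388 = 199.032; supply price = 92.6 + 0.08·388 = 123.64.
ΔQ = 1037.931 − 388 = 649.931; wedge = 199.032 − 123.64 = 75.392.
Welfare loss = ½ × 649.931 × 75.392 = 24499.80.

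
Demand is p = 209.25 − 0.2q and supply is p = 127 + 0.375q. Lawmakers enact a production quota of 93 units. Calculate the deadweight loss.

Competitive equilibrium: 209.25 − 0.2q = 127 + 0.375q → q* = 143.0435, p* = 180.6413.
At q = 93: demand price = 209.25 − 0.2·93 = 190.65; supply price = 127 + 0.375·93 = 161.875.
Δq = 143.0435 − 93 = 50.0435; wedge = 190.65 − 161.875 = 28.775.
The triangle = ½ × 50.0435 × 28.775 = 720.

720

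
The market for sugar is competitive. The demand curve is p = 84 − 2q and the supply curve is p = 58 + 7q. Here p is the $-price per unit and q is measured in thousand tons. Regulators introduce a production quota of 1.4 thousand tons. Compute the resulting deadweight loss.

Competitive equilibrium: 84 − 2q = 58 + 7q → q* = 2.8889, p* = 78.2222.
At q = 1.4: demand price = 84 − 2·1.4 = 81.2; supply price = 58 + 7·1.4 = 67.8.
Δq = 2.8889 − 1.4 = 1.4889; wedge = 81.2 − 67.8 = 13.4.
Welfare loss = ½ × 1.4889 × 13.4 = $9.98 thousand.

$9.98 thousand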